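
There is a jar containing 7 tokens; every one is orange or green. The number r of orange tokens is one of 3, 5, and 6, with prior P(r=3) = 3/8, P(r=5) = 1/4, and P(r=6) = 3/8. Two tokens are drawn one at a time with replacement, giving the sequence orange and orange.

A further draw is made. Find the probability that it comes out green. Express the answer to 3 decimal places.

Under each hypothesis, the probability of the observed sequence is: P(data | r = 3) = (3/7)(3/7) = 9/49; P(data | r = 5) = (5/7)(5/7) = 25/49; P(data | r = 6) = (6/7)(6/7) = 36/49.
The prior-weighted likelihoods are 3/8 · 9/49 = 27/392, 1/4 · 25/49 = 25/196, 3/8 · 36/49 = 27/98; these sum to 185/392.
Dividing through by the total gives posterior P(r = 3 | data) = 0.14595, P(r = 5 | data) = 0.27027, P(r = 6 | data) = 0.58378.
The predictive probability is P(green next | data) = (4/7)(0.14595) + (2/7)(0.27027) + (1/7)(0.58378) = 0.24402.

0.244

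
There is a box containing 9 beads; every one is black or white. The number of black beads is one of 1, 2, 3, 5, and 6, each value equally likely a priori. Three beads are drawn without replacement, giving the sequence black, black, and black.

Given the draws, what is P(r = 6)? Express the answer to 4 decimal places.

Compute the likelihood of the observed sequence for each case: P(data | r = 1) = (1/9)(0/8) = 0; P(data | r = 2) = (2/9)(1/8)(0/7) = 0; P(data | r = 3) = (3/9)(2/8)(1/7) = 1/84; P(data | r = 5) = (5/9)(4/8)(3/7) = 5/42; P(data | r = 6) = (6/9)(5/8)(4/7) = 5/21.
Weighting by the prior gives 1/5 · 0 = 0, 1/5 · 0 = 0, 1/5 · 1/84 = 1/420, 1/5 · 5/42 = 1/42, 1/5 · 5/21 = 1/21; these sum to 31/420.
So P(r = 6 | data) = (1/21) / (31/420) = 20/31.

0.6452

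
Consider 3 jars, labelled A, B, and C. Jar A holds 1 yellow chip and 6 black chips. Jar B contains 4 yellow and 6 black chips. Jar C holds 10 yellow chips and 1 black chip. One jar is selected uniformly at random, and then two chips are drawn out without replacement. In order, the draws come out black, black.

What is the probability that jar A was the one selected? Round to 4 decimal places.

0.6818

For each hypothesis, P(data | H) works out to: P(data | jar A) = (6/7)(5/6) = 5/7; P(data | jar B) = (6/10)(5/9) = 1/3; P(data | jar C) = (1/11)(0/10) = 0.
Multiplying each by its prior: 1/3 · 5/7 = 5/21, 1/3 · 1/3 = 1/9, 1/3 · 0 = 0; summing to 22/63.
Therefore the posterior P(jar A | data) = (5/21) / (22/63) = 15/22.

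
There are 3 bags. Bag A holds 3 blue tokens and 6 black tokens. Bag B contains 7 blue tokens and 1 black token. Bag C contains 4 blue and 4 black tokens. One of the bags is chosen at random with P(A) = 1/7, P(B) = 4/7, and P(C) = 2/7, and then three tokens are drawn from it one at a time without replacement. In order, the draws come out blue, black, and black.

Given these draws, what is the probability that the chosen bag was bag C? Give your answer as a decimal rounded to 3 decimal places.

Under each hypothesis, the probability of the observed sequence is: P(data | bag A) = (3/9)(6/8)(5/7) = 5/28; P(data | bag B) = (7/8)(1/7)(0/6) = 0; P(data | bag C) = (4/8)(4/7)(3/6) = 1/7.
Weighting by the prior gives 1/7 · 5/28 = 5/196, 4/7 · 0 = 0, 2/7 · 1/7 = 2/49; these sum to 13/196.
So P(bag C | data) = (2/49) / (13/196) = 8/13.

0.615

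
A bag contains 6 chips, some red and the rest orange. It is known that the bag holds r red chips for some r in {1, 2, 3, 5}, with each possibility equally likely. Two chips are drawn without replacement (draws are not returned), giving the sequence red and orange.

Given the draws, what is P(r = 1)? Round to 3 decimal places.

0.185

For each hypothesis, P(data | H) works out to: P(data | r = 1) = (1/6)(5/5) = 1/6; P(data | r = 2) = (2/6)(4/5) = 4/15; P(data | r = 3) = (3/6)(3/5) = 3/10; P(data | r = 5) = (5/6)(1/5) = 1/6.
Multiplying each by its prior: 1/4 · 1/6 = 1/24, 1/4 · 4/15 = 1/15, 1/4 · 3/10 = 3/40, 1/4 · 1/6 = 1/24; these sum to 9/40.
Hence P(r = 1 | data) = (1/24) / (9/40) = 5/27.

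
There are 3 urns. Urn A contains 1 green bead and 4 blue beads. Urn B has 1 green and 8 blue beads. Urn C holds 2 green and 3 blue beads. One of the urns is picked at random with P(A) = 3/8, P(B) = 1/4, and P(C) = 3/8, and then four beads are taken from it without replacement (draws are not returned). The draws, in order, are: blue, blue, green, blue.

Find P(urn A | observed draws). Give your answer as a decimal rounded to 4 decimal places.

0.5347

For each hypothesis, P(data | H) works out to: P(data | urn A) = (4/5)(3/4)(1/3)(2/2) = 1/5; P(data | urn B) = (8/9)(7/8)(1/7)(6/6) = 1/9; P(data | urn C) = (3/5)(2/4)(2/3)(1/2) = 1/10.
The prior-weighted likelihoods are 3/8 · 1/5 = 3/40, 1/4 · 1/9 = 1/36, 3/8 · 1/10 = 3/80; these sum to 101/720.
Therefore the posterior P(urn A | data) = (3/40) / (101/720) = 54/101.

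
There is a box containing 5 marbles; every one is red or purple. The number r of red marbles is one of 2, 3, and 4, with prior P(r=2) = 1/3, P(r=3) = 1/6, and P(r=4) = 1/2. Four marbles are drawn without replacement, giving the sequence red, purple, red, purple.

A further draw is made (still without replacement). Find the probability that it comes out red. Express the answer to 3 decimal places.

0.333

Compute the likelihood of the observed sequence for each case: P(data | r = 2) = (2/5)(3/4)(1/3)(2/2) = 1/10; P(data | r = 3) = (3/5)(2/4)(2/3)(1/2) = 1/10; P(data | r = 4) = (4/5)(1/4)(3/3)(0/2) = 0.
Weighting by the prior gives 1/3 · 1/10 = 1/30, 1/6 · 1/10 = 1/60, 1/2 · 0 = 0; summing to 1/20.
The posterior is then P(r = 2 | data) = 2/3, P(r = 3 | data) = 1/3, P(r = 4 | data) = 0.
So P(red next | data) = Σ P(red next | H) P(H | data) = (0)(2/3) + (1)(1/3) = 1/3.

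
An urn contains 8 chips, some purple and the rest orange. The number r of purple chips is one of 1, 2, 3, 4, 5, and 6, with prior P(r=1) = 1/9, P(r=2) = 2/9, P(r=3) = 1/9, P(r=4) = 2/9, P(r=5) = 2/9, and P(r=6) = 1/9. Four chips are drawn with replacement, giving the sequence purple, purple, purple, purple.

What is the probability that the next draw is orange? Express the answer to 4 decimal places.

0.3544

Under each hypothesis, the probability of the observed sequence is: P(data | r = 1) = (1/8)(1/8)(1/8)(1/8) = 0.00024414; P(data | r = 2) = (2/8)(2/8)(2/8)(2/8) = 0.0039062; P(data | r = 3) = (3/8)(3/8)(3/8)(3/8) = 0.019775; P(data | r = 4) = (4/8)(4/8)(4/8)(4/8) = 0.0625; P(data | r = 5) = (5/8)(5/8)(5/8)(5/8) = 0.15259; P(data | r = 6) = (6/8)(6/8)(6/8)(6/8) = 0.31641.
Weighting by the prior gives 1/9 · 0.00024414 = 2.7127e-05, 2/9 · 0.0039062 = 0.00086806, 1/9 · 0.019775 = 0.0021973, 2/9 · 0.0625 = 0.013889, 2/9 · 0.15259 = 0.033908, 1/9 · 0.31641 = 0.035156; these sum to 0.086046.
Normalising, the posterior is P(r = 1 | data) = 0.00031526, P(r = 2 | data) = 0.010088, P(r = 3 | data) = 0.025536, P(r = 4 | data) = 0.16141, P(r = 5 | data) = 0.39407, P(r = 6 | data) = 0.40858.
The predictive probability is P(orange next | data) = (7/8)(0.00031526) + (3/4)(0.010088) + (5/8)(0.025536) + (1/2)(0.16141) + (3/8)(0.39407) + (1/4)(0.40858) = 0.35443.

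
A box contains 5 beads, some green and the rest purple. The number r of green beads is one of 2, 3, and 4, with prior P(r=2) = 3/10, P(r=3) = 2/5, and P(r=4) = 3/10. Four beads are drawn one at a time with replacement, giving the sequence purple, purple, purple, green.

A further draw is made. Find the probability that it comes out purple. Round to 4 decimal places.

Compute the likelihood of the observed sequence for each case: P(data | r = 2) = (3/5)(3/5)(3/5)(2/5) = 0.0864; P(data | r = 3) = (2/5)(2/5)(2/5)(3/5) = 0.0384; P(data | r = 4) = (1/5)(1/5)(1/5)(4/5) = 0.0064.
The prior-weighted likelihoods are 3/10 · 0.0864 = 0.02592, 2/5 · 0.0384 = 0.01536, 3/10 · 0.0064 = 0.00192; summing to 0.0432.
Dividing through by the total gives posterior P(r = 2 | data) = 0.6, P(r = 3 | data) = 0.35556, P(r = 4 | data) = 0.044444.
The predictive probability is P(purple next | data) = (3/5)(0.6) + (2/5)(0.35556) + (1/5)(0.044444) = 0.51111.

0.5111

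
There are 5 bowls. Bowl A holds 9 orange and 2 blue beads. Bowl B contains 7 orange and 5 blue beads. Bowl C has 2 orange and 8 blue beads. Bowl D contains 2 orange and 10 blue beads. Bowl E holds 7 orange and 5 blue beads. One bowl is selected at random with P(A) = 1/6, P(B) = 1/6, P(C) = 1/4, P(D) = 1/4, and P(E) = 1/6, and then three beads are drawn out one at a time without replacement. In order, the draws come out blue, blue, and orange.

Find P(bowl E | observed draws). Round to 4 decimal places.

For each hypothesis, P(data | H) works out to: P(data | bowl A) = (2/11)(1/10)(9/9) = 1/55; P(data | bowl B) = (5/12)(4/11)(7/10) = 7/66; P(data | bowl C) = (8/10)(7/9)(2/8) = 7/45; P(data | bowl D) = (10/12)(9/11)(2/10) = 3/22; P(data | bowl E) = (5/12)(4/11)(7/10) = 7/66.
Multiplying each by its prior: 1/6 · 1/55 = 1/330, 1/6 · 7/66 = 7/396, 1/4 · 7/45 = 7/180, 1/4 · 3/22 = 3/88, 1/6 · 7/66 = 7/396; these sum to 49/440.
Hence P(bowl E | data) = (7/396) / (49/440) = 10/63.

0.1587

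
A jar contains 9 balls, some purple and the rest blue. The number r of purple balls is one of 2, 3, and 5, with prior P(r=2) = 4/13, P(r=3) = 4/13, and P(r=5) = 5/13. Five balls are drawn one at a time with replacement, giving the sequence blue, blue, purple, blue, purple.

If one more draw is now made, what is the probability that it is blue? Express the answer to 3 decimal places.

0.612

The likelihood of the observed sequence under each hypothesis: P(data | r = 2) = (7/9)(7/9)(2/9)(7/9)(2/9) = 0.023235; P(data | r = 3) = (6/9)(6/9)(3/9)(6/9)(3/9) = 0.032922; P(data | r = 5) = (4/9)(4/9)(5/9)(4/9)(5/9) = 0.027096.
The prior-weighted likelihoods are 4/13 · 0.023235 = 0.0071492, 4/13 · 0.032922 = 0.01013, 5/13 · 0.027096 = 0.010422; these sum to 0.027701.
Normalising, the posterior is P(r = 2 | data) = 0.25809, P(r = 3 | data) = 0.36569, P(r = 5 | data) = 0.37622.
Averaging over the posterior, P(blue next | data) = (7/9)(0.25809) + (2/3)(0.36569) + (4/9)(0.37622) = 0.61174.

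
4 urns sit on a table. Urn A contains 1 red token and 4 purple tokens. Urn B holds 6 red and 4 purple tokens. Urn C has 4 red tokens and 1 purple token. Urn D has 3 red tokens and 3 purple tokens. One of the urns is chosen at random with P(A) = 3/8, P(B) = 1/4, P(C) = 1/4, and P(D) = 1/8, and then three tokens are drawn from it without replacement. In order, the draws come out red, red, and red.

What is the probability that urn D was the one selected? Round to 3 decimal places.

Under each hypothesis, the probability of the observed sequence is: P(data | urn A) = (1/5)(0/4) = 0; P(data | urn B) = (6/10)(5/9)(4/8) = 1/6; P(data | urn C) = (4/5)(3/4)(2/3) = 2/5; P(data | urn D) = (3/6)(2/5)(1/4) = 1/20.
Multiplying each by its prior: 3/8 · 0 = 0, 1/4 · 1/6 = 1/24, 1/4 · 2/5 = 1/10, 1/8 · 1/20 = 1/160; summing to 71/480.
Hence P(urn D | data) = (1/160) / (71/480) = 3/71.

0.042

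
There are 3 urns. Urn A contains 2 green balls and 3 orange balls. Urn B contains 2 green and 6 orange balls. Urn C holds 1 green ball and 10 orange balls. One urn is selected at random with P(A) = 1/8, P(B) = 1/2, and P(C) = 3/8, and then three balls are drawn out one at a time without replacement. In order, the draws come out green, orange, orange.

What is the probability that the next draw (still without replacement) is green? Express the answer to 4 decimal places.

The likelihood of the observed sequence under each hypothesis: P(data | urn A) = (2/5)(3/4)(2/3) = 0.2; P(data | urn B) = (2/8)(6/7)(5/6) = 0.17857; P(data | urn C) = (1/11)(10/10)(9/9) = 0.090909.
The prior-weighted likelihoods are 1/8 · 0.2 = 0.025, 1/2 · 0.17857 = 0.089286, 3/8 · 0.090909 = 0.034091; summing to 0.14838.
Normalising, the posterior is P(urn A | data) = 0.16849, P(urn B | data) = 0.60175, P(urn C | data) = 0.22976.
Averaging over the posterior, P(green next | data) = (1/2)(0.16849) + (1/5)(0.60175) + (0)(0.22976) = 0.2046.

0.2046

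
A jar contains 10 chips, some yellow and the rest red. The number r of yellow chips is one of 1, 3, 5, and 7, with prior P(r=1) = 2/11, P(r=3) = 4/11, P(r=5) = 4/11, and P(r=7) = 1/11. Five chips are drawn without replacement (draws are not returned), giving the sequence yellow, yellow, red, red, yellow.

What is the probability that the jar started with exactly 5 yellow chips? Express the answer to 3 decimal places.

For each hypothesis, P(data | H) works out to: P(data | r = 1) = (1/10)(0/9) = 0; P(data | r = 3) = (3/10)(2/9)(7/8)(6/7)(1/6) = 0.0083333; P(data | r = 5) = (5/10)(4/9)(5/8)(4/7)(3/6) = 0.039683; P(data | r = 7) = (7/10)(6/9)(3/8)(2/7)(5/6) = 0.041667.
Weighting by the prior gives 2/11 · 0 = 0, 4/11 · 0.0083333 = 0.0030303, 4/11 · 0.039683 = 0.01443, 1/11 · 0.041667 = 0.0037879; these sum to 0.021248.
Therefore the posterior P(r = 5 | data) = (0.01443) / (0.021248) = 0.67912.

0.679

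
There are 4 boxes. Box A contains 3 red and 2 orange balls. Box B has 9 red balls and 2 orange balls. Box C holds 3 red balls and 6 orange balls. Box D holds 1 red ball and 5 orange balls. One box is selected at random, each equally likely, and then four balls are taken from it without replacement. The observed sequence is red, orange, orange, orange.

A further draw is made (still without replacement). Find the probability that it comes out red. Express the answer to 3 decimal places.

For each hypothesis, P(data | H) works out to: P(data | box A) = (3/5)(2/4)(1/3)(0/2) = 0; P(data | box B) = (9/11)(2/10)(1/9)(0/8) = 0; P(data | box C) = (3/9)(6/8)(5/7)(4/6) = 5/42; P(data | box D) = (1/6)(5/5)(4/4)(3/3) = 1/6.
Weighting by the prior gives 1/4 · 0 = 0, 1/4 · 0 = 0, 1/4 · 5/42 = 5/168, 1/4 · 1/6 = 1/24; these sum to 1/14.
Dividing through by the total gives posterior P(box A | data) = 0, P(box B | data) = 0, P(box C | data) = 5/12, P(box D | data) = 7/12.
So P(red next | data) = Σ P(red next | H) P(H | data) = (2/5)(5/12) + (0)(7/12) = 1/6.

0.167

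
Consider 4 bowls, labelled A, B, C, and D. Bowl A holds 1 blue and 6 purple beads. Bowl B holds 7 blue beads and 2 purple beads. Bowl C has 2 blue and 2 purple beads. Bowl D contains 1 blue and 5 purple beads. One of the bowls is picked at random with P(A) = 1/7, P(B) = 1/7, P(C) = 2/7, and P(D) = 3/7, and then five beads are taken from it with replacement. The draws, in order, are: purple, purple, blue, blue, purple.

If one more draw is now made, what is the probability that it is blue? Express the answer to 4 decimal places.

0.3555

For each hypothesis, P(data | H) works out to: P(data | bowl A) = (6/7)(6/7)(1/7)(1/7)(6/7) = 0.012852; P(data | bowl B) = (2/9)(2/9)(7/9)(7/9)(2/9) = 0.0066386; P(data | bowl C) = (2/4)(2/4)(2/4)(2/4)(2/4) = 0.03125; P(data | bowl D) = (5/6)(5/6)(1/6)(1/6)(5/6) = 0.016075.
Multiplying each by its prior: 1/7 · 0.012852 = 0.001836, 1/7 · 0.0066386 = 0.00094836, 2/7 · 0.03125 = 0.0089286, 3/7 · 0.016075 = 0.0068893; with total 0.018602.
Normalising, the posterior is P(bowl A | data) = 0.098696, P(bowl B | data) = 0.050981, P(bowl C | data) = 0.47997, P(bowl D | data) = 0.37035.
The predictive probability is P(blue next | data) = (1/7)(0.098696) + (7/9)(0.050981) + (1/2)(0.47997) + (1/6)(0.37035) = 0.35546.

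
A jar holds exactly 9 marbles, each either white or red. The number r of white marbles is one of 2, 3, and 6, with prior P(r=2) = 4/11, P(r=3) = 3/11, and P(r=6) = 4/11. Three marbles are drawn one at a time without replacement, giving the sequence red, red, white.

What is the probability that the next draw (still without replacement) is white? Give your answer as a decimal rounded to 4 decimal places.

0.3547

The likelihood of the observed sequence under each hypothesis: P(data | r = 2) = (7/9)(6/8)(2/7) = 1/6; P(data | r = 3) = (6/9)(5/8)(3/7) = 5/28; P(data | r = 6) = (3/9)(2/8)(6/7) = 1/14.
The prior-weighted likelihoods are 4/11 · 1/6 = 2/33, 3/11 · 5/28 = 15/308, 4/11 · 1/14 = 2/77; summing to 125/924.
The posterior is then P(r = 2 | data) = 56/125, P(r = 3 | data) = 9/25, P(r = 6 | data) = 24/125.
So P(white next | data) = Σ P(white next | H) P(H | data) = (1/6)(56/125) + (1/3)(9/25) + (5/6)(24/125) = 133/375.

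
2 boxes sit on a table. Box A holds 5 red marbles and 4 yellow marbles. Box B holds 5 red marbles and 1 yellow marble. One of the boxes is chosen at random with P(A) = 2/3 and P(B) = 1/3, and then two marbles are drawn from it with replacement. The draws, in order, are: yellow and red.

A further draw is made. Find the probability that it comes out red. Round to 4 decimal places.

0.6165

The likelihood of the observed sequence under each hypothesis: P(data | box A) = (4/9)(5/9) = 20/81; P(data | box B) = (1/6)(5/6) = 5/36.
Weighting by the prior gives 2/3 · 20/81 = 40/243, 1/3 · 5/36 = 5/108; summing to 205/972.
Normalising, the posterior is P(box A | data) = 32/41, P(box B | data) = 9/41.
The predictive probability is P(red next | data) = (5/9)(32/41) + (5/6)(9/41) = 455/738.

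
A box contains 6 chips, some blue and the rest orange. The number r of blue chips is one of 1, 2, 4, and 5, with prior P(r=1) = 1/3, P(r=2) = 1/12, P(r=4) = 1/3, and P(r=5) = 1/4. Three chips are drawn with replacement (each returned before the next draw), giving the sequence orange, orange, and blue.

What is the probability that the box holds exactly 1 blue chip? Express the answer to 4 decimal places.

Compute the likelihood of the observed sequence for each case: P(data | r = 1) = (5/6)(5/6)(1/6) = 0.11574; P(data | r = 2) = (4/6)(4/6)(2/6) = 0.14815; P(data | r = 4) = (2/6)(2/6)(4/6) = 0.074074; P(data | r = 5) = (1/6)(1/6)(5/6) = 0.023148.
Weighting by the prior gives 1/3 · 0.11574 = 0.03858, 1/12 · 0.14815 = 0.012346, 1/3 · 0.074074 = 0.024691, 1/4 · 0.023148 = 0.005787; these sum to 0.081404.
Hence P(r = 1 | data) = (0.03858) / (0.081404) = 0.47393.

0.4739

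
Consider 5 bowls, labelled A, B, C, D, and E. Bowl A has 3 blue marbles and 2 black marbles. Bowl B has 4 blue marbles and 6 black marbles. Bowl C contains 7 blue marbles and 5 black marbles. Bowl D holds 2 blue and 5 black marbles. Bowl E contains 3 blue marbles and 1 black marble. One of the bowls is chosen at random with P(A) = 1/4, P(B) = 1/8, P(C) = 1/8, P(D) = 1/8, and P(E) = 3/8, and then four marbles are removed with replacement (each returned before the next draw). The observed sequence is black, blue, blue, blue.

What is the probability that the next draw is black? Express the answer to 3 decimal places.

Compute the likelihood of the observed sequence for each case: P(data | bowl A) = (2/5)(3/5)(3/5)(3/5) = 0.0864; P(data | bowl B) = (6/10)(4/10)(4/10)(4/10) = 0.0384; P(data | bowl C) = (5/12)(7/12)(7/12)(7/12) = 0.082706; P(data | bowl D) = (5/7)(2/7)(2/7)(2/7) = 0.01666; P(data | bowl E) = (1/4)(3/4)(3/4)(3/4) = 0.10547.
Multiplying each by its prior: 1/4 · 0.0864 = 0.0216, 1/8 · 0.0384 = 0.0048, 1/8 · 0.082706 = 0.010338, 1/8 · 0.01666 = 0.0020825, 3/8 · 0.10547 = 0.039551; these sum to 0.078372.
Normalising, the posterior is P(bowl A | data) = 0.27561, P(bowl B | data) = 0.061247, P(bowl C | data) = 0.13191, P(bowl D | data) = 0.026572, P(bowl E | data) = 0.50466.
Averaging over the posterior, P(black next | data) = (2/5)(0.27561) + (3/5)(0.061247) + (5/12)(0.13191) + (5/7)(0.026572) + (1/4)(0.50466) = 0.3471.

0.347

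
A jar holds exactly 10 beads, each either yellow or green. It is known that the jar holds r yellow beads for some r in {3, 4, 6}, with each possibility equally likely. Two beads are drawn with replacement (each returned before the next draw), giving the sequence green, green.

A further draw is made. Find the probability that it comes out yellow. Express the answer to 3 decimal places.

Under each hypothesis, the probability of the observed sequence is: P(data | r = 3) = (7/10)(7/10) = 49/100; P(data | r = 4) = (6/10)(6/10) = 9/25; P(data | r = 6) = (4/10)(4/10) = 4/25.
Weighting by the prior gives 1/3 · 49/100 = 49/300, 1/3 · 9/25 = 3/25, 1/3 · 4/25 = 4/75; these sum to 101/300.
Normalising, the posterior is P(r = 3 | data) = 0.48515, P(r = 4 | data) = 0.35644, P(r = 6 | data) = 0.15842.
Averaging over the posterior, P(yellow next | data) = (3/10)(0.48515) + (2/5)(0.35644) + (3/5)(0.15842) = 0.38317.

0.383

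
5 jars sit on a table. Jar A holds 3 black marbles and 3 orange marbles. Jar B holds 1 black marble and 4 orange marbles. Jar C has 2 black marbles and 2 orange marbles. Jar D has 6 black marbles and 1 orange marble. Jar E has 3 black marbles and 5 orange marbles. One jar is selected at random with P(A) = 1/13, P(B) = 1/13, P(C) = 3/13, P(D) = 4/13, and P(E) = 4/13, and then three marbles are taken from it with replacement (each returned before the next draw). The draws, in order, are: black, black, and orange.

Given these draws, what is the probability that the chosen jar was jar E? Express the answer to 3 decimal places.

0.270

Compute the likelihood of the observed sequence for each case: P(data | jar A) = (3/6)(3/6)(3/6) = 0.125; P(data | jar B) = (1/5)(1/5)(4/5) = 0.032; P(data | jar C) = (2/4)(2/4)(2/4) = 0.125; P(data | jar D) = (6/7)(6/7)(1/7) = 0.10496; P(data | jar E) = (3/8)(3/8)(5/8) = 0.087891.
The prior-weighted likelihoods are 1/13 · 0.125 = 0.0096154, 1/13 · 0.032 = 0.0024615, 3/13 · 0.125 = 0.028846, 4/13 · 0.10496 = 0.032294, 4/13 · 0.087891 = 0.027043; summing to 0.10026.
By Bayes' rule, P(jar E | data) = (0.027043) / (0.10026) = 0.26973.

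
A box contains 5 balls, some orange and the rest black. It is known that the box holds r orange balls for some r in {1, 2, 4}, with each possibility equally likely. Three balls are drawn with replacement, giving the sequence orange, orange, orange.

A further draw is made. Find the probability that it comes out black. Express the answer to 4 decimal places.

The likelihood of the observed sequence under each hypothesis: P(data | r = 1) = (1/5)(1/5)(1/5) = 1/125; P(data | r = 2) = (2/5)(2/5)(2/5) = 8/125; P(data | r = 4) = (4/5)(4/5)(4/5) = 64/125.
Multiplying each by its prior: 1/3 · 1/125 = 1/375, 1/3 · 8/125 = 8/375, 1/3 · 64/125 = 64/375; with total 73/375.
Normalising, the posterior is P(r = 1 | data) = 1/73, P(r = 2 | data) = 8/73, P(r = 4 | data) = 64/73.
The predictive probability is P(black next | data) = (4/5)(1/73) + (3/5)(8/73) + (1/5)(64/73) = 92/365.

0.2521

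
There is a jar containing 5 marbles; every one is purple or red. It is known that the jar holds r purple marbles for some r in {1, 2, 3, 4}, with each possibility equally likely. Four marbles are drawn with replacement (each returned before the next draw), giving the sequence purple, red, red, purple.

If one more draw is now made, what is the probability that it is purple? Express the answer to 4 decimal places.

0.5000

The likelihood of the observed sequence under each hypothesis: P(data | r = 1) = (1/5)(4/5)(4/5)(1/5) = 16/625; P(data | r = 2) = (2/5)(3/5)(3/5)(2/5) = 36/625; P(data | r = 3) = (3/5)(2/5)(2/5)(3/5) = 36/625; P(data | r = 4) = (4/5)(1/5)(1/5)(4/5) = 16/625.
Weighting by the prior gives 1/4 · 16/625 = 4/625, 1/4 · 36/625 = 9/625, 1/4 · 36/625 = 9/625, 1/4 · 16/625 = 4/625; with total 26/625.
The posterior is then P(r = 1 | data) = 2/13, P(r = 2 | data) = 9/26, P(r = 3 | data) = 9/26, P(r = 4 | data) = 2/13.
Averaging over the posterior, P(purple next | data) = (1/5)(2/13) + (2/5)(9/26) + (3/5)(9/26) + (4/5)(2/13) = 1/2.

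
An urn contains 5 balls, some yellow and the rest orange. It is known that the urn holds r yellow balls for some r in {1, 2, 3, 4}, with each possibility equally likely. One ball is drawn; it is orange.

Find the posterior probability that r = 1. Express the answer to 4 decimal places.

0.4000

For each hypothesis, P(data | H) works out to: P(data | r = 1) = (4/5) = 4/5; P(data | r = 2) = (3/5) = 3/5; P(data | r = 3) = (2/5) = 2/5; P(data | r = 4) = (1/5) = 1/5.
The prior-weighted likelihoods are 1/4 · 4/5 = 1/5, 1/4 · 3/5 = 3/20, 1/4 · 2/5 = 1/10, 1/4 · 1/5 = 1/20; these sum to 1/2.
By Bayes' rule, P(r = 1 | data) = (1/5) / (1/2) = 2/5.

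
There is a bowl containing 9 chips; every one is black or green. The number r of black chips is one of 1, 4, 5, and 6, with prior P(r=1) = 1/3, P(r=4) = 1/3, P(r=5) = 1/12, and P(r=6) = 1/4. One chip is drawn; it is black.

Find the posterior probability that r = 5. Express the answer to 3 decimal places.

The likelihood of this draw under each hypothesis: P(data | r = 1) = (1/9) = 1/9; P(data | r = 4) = (4/9) = 4/9; P(data | r = 5) = (5/9) = 5/9; P(data | r = 6) = (6/9) = 2/3.
Multiplying each by its prior: 1/3 · 1/9 = 1/27, 1/3 · 4/9 = 4/27, 1/12 · 5/9 = 5/108, 1/4 · 2/3 = 1/6; these sum to 43/108.
By Bayes' rule, P(r = 5 | data) = (5/108) / (43/108) = 5/43.

0.116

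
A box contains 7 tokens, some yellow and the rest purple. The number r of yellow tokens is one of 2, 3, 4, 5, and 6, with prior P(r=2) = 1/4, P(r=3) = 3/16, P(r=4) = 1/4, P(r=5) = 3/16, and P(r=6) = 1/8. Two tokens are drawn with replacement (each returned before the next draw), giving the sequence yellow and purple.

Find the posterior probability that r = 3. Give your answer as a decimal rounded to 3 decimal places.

0.217

The likelihood of the observed sequence under each hypothesis: P(data | r = 2) = (2/7)(5/7) = 10/49; P(data | r = 3) = (3/7)(4/7) = 12/49; P(data | r = 4) = (4/7)(3/7) = 12/49; P(data | r = 5) = (5/7)(2/7) = 10/49; P(data | r = 6) = (6/7)(1/7) = 6/49.
The prior-weighted likelihoods are 1/4 · 10/49 = 5/98, 3/16 · 12/49 = 9/196, 1/4 · 12/49 = 3/49, 3/16 · 10/49 = 15/392, 1/8 · 6/49 = 3/196; these sum to 83/392.
Therefore the posterior P(r = 3 | data) = (9/196) / (83/392) = 18/83.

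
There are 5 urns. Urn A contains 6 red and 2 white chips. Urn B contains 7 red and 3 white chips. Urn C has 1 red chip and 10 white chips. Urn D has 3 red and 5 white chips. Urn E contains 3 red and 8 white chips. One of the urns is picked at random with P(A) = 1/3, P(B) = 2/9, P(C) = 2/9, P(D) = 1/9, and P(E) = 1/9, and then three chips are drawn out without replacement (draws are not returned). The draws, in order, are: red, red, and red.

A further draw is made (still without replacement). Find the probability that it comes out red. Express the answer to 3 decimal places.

0.582

The likelihood of the observed sequence under each hypothesis: P(data | urn A) = (6/8)(5/7)(4/6) = 0.35714; P(data | urn B) = (7/10)(6/9)(5/8) = 0.29167; P(data | urn C) = (1/11)(0/10) = 0; P(data | urn D) = (3/8)(2/7)(1/6) = 0.017857; P(data | urn E) = (3/11)(2/10)(1/9) = 0.0060606.
Multiplying each by its prior: 1/3 · 0.35714 = 0.11905, 2/9 · 0.29167 = 0.064815, 2/9 · 0 = 0, 1/9 · 0.017857 = 0.0019841, 1/9 · 0.0060606 = 0.0006734; with total 0.18652.
Normalising, the posterior is P(urn A | data) = 0.63826, P(urn B | data) = 0.3475, P(urn C | data) = 0, P(urn D | data) = 0.010638, P(urn E | data) = 0.0036103.
The predictive probability is P(red next | data) = (3/5)(0.63826) + (4/7)(0.3475) + (0)(0.010638) + (0)(0.0036103) = 0.58152.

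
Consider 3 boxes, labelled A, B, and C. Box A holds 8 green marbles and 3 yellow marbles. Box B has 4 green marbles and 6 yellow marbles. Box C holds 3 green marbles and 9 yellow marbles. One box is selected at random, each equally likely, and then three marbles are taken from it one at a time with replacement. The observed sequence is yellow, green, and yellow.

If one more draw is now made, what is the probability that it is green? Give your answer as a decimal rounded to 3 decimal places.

0.390

Under each hypothesis, the probability of the observed sequence is: P(data | box A) = (3/11)(8/11)(3/11) = 0.054095; P(data | box B) = (6/10)(4/10)(6/10) = 0.144; P(data | box C) = (9/12)(3/12)(9/12) = 0.14062.
Weighting by the prior gives 1/3 · 0.054095 = 0.018032, 1/3 · 0.144 = 0.048, 1/3 · 0.14062 = 0.046875; with total 0.11291.
Dividing through by the total gives posterior P(box A | data) = 0.1597, P(box B | data) = 0.42513, P(box C | data) = 0.41517.
The predictive probability is P(green next | data) = (8/11)(0.1597) + (2/5)(0.42513) + (1/4)(0.41517) = 0.38999.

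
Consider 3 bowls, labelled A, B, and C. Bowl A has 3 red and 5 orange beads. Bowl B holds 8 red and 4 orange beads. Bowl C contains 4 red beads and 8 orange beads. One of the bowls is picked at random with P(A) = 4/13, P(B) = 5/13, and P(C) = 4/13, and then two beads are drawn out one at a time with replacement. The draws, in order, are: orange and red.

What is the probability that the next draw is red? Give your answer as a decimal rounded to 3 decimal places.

0.473

Under each hypothesis, the probability of the observed sequence is: P(data | bowl A) = (5/8)(3/8) = 15/64; P(data | bowl B) = (4/12)(8/12) = 2/9; P(data | bowl C) = (8/12)(4/12) = 2/9.
The prior-weighted likelihoods are 4/13 · 15/64 = 15/208, 5/13 · 2/9 = 10/117, 4/13 · 2/9 = 8/117; with total 47/208.
Dividing through by the total gives posterior P(bowl A | data) = 0.31915, P(bowl B | data) = 0.37825, P(bowl C | data) = 0.3026.
The predictive probability is P(red next | data) = (3/8)(0.31915) + (2/3)(0.37825) + (1/3)(0.3026) = 0.47271.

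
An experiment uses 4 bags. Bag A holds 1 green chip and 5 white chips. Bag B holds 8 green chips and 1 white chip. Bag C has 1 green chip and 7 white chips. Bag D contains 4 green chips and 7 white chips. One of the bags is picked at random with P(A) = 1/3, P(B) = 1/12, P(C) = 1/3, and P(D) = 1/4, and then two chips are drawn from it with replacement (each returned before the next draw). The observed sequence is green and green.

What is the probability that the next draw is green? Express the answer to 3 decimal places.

For each hypothesis, P(data | H) works out to: P(data | bag A) = (1/6)(1/6) = 0.027778; P(data | bag B) = (8/9)(8/9) = 0.79012; P(data | bag C) = (1/8)(1/8) = 0.015625; P(data | bag D) = (4/11)(4/11) = 0.13223.
The prior-weighted likelihoods are 1/3 · 0.027778 = 0.0092593, 1/12 · 0.79012 = 0.065844, 1/3 · 0.015625 = 0.0052083, 1/4 · 0.13223 = 0.033058; with total 0.11337.
The posterior is then P(bag A | data) = 0.081674, P(bag B | data) = 0.58079, P(bag C | data) = 0.045941, P(bag D | data) = 0.29159.
So P(green next | data) = Σ P(green next | H) P(H | data) = (1/6)(0.081674) + (8/9)(0.58079) + (1/8)(0.045941) + (4/11)(0.29159) = 0.64165.

0.642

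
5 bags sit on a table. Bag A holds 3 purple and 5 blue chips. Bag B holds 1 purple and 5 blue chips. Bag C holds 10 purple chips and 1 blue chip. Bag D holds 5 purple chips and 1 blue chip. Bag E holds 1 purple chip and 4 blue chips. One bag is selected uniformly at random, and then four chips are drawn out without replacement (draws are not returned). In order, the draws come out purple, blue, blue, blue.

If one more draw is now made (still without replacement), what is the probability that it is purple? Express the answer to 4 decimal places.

For each hypothesis, P(data | H) works out to: P(data | bag A) = (3/8)(5/7)(4/6)(3/5) = 0.10714; P(data | bag B) = (1/6)(5/5)(4/4)(3/3) = 0.16667; P(data | bag C) = (10/11)(1/10)(0/9) = 0; P(data | bag D) = (5/6)(1/5)(0/4) = 0; P(data | bag E) = (1/5)(4/4)(3/3)(2/2) = 0.2.
Multiplying each by its prior: 1/5 · 0.10714 = 0.021429, 1/5 · 0.16667 = 0.033333, 1/5 · 0 = 0, 1/5 · 0 = 0, 1/5 · 0.2 = 0.04; with total 0.094762.
Normalising, the posterior is P(bag A | data) = 0.22613, P(bag B | data) = 0.35176, P(bag C | data) = 0, P(bag D | data) = 0, P(bag E | data) = 0.42211.
The predictive probability is P(purple next | data) = (1/2)(0.22613) + (0)(0.35176) + (0)(0.42211) = 0.11307.

0.1131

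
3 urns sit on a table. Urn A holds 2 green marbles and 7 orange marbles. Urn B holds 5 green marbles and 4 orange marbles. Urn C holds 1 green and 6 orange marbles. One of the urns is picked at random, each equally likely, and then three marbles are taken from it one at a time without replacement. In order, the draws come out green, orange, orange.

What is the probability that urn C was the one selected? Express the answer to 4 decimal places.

The likelihood of the observed sequence under each hypothesis: P(data | urn A) = (2/9)(7/8)(6/7) = 1/6; P(data | urn B) = (5/9)(4/8)(3/7) = 5/42; P(data | urn C) = (1/7)(6/6)(5/5) = 1/7.
Weighting by the prior gives 1/3 · 1/6 = 1/18, 1/3 · 5/42 = 5/126, 1/3 · 1/7 = 1/21; these sum to 1/7.
Therefore the posterior P(urn C | data) = (1/21) / (1/7) = 1/3.

0.3333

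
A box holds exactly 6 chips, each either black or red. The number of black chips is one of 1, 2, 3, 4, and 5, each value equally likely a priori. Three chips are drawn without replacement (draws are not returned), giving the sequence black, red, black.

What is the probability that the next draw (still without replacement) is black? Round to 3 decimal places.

Compute the likelihood of the observed sequence for each case: P(data | r = 1) = (1/6)(5/5)(0/4) = 0; P(data | r = 2) = (2/6)(4/5)(1/4) = 1/15; P(data | r = 3) = (3/6)(3/5)(2/4) = 3/20; P(data | r = 4) = (4/6)(2/5)(3/4) = 1/5; P(data | r = 5) = (5/6)(1/5)(4/4) = 1/6.
The prior-weighted likelihoods are 1/5 · 0 = 0, 1/5 · 1/15 = 1/75, 1/5 · 3/20 = 3/100, 1/5 · 1/5 = 1/25, 1/5 · 1/6 = 1/30; these sum to 7/60.
The posterior is then P(r = 1 | data) = 0, P(r = 2 | data) = 4/35, P(r = 3 | data) = 9/35, P(r = 4 | data) = 12/35, P(r = 5 | data) = 2/7.
So P(black next | data) = Σ P(black next | H) P(H | data) = (0)(4/35) + (1/3)(9/35) + (2/3)(12/35) + (1)(2/7) = 3/5.

0.600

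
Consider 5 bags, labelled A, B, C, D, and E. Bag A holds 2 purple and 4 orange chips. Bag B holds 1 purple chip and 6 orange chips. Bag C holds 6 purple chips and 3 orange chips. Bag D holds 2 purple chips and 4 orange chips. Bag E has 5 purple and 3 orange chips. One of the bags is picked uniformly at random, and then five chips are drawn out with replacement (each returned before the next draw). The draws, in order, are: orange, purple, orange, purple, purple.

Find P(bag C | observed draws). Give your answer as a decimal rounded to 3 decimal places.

0.322

Under each hypothesis, the probability of the observed sequence is: P(data | bag A) = (4/6)(2/6)(4/6)(2/6)(2/6) = 0.016461; P(data | bag B) = (6/7)(1/7)(6/7)(1/7)(1/7) = 0.002142; P(data | bag C) = (3/9)(6/9)(3/9)(6/9)(6/9) = 0.032922; P(data | bag D) = (4/6)(2/6)(4/6)(2/6)(2/6) = 0.016461; P(data | bag E) = (3/8)(5/8)(3/8)(5/8)(5/8) = 0.034332.
The prior-weighted likelihoods are 1/5 · 0.016461 = 0.0032922, 1/5 · 0.002142 = 0.00042839, 1/5 · 0.032922 = 0.0065844, 1/5 · 0.016461 = 0.0032922, 1/5 · 0.034332 = 0.0068665; these sum to 0.020464.
By Bayes' rule, P(bag C | data) = (0.0065844) / (0.020464) = 0.32176.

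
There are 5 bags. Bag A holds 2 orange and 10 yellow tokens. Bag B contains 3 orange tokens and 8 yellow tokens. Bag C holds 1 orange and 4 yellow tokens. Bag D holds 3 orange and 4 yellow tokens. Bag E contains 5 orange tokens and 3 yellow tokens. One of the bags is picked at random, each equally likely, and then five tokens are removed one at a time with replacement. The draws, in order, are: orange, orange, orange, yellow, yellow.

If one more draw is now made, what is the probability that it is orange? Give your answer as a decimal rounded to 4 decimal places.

0.4672

Under each hypothesis, the probability of the observed sequence is: P(data | bag A) = (2/12)(2/12)(2/12)(10/12)(10/12) = 0.003215; P(data | bag B) = (3/11)(3/11)(3/11)(8/11)(8/11) = 0.01073; P(data | bag C) = (1/5)(1/5)(1/5)(4/5)(4/5) = 0.00512; P(data | bag D) = (3/7)(3/7)(3/7)(4/7)(4/7) = 0.025704; P(data | bag E) = (5/8)(5/8)(5/8)(3/8)(3/8) = 0.034332.
Multiplying each by its prior: 1/5 · 0.003215 = 0.000643, 1/5 · 0.01073 = 0.0021459, 1/5 · 0.00512 = 0.001024, 1/5 · 0.025704 = 0.0051407, 1/5 · 0.034332 = 0.0068665; summing to 0.01582.
Normalising, the posterior is P(bag A | data) = 0.040645, P(bag B | data) = 0.13564, P(bag C | data) = 0.064728, P(bag D | data) = 0.32495, P(bag E | data) = 0.43403.
So P(orange next | data) = Σ P(orange next | H) P(H | data) = (1/6)(0.040645) + (3/11)(0.13564) + (1/5)(0.064728) + (3/7)(0.32495) + (5/8)(0.43403) = 0.46725.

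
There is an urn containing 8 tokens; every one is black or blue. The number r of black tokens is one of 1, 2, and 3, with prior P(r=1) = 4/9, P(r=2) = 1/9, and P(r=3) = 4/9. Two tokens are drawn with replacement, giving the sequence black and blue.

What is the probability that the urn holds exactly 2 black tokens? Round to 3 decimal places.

The likelihood of the observed sequence under each hypothesis: P(data | r = 1) = (1/8)(7/8) = 7/64; P(data | r = 2) = (2/8)(6/8) = 3/16; P(data | r = 3) = (3/8)(5/8) = 15/64.
Multiplying each by its prior: 4/9 · 7/64 = 7/144, 1/9 · 3/16 = 1/48, 4/9 · 15/64 = 5/48; summing to 25/144.
So P(r = 2 | data) = (1/48) / (25/144) = 3/25.

0.120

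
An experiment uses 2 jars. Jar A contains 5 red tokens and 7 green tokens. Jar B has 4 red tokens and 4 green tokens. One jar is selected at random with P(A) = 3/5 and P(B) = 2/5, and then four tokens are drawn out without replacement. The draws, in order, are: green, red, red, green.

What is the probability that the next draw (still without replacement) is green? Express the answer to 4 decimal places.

0.5691

Under each hypothesis, the probability of the observed sequence is: P(data | jar A) = (7/12)(5/11)(4/10)(6/9) = 0.070707; P(data | jar B) = (4/8)(4/7)(3/6)(3/5) = 0.085714.
Multiplying each by its prior: 3/5 · 0.070707 = 0.042424, 2/5 · 0.085714 = 0.034286; with total 0.07671.
The posterior is then P(jar A | data) = 0.55305, P(jar B | data) = 0.44695.
Averaging over the posterior, P(green next | data) = (5/8)(0.55305) + (1/2)(0.44695) = 0.56913.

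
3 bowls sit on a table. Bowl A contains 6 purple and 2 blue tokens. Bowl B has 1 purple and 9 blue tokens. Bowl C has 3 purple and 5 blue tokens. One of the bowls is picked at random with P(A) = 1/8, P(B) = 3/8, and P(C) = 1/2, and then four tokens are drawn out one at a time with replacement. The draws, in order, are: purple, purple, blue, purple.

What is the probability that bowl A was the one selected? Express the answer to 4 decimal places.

0.4394

Under each hypothesis, the probability of the observed sequence is: P(data | bowl A) = (6/8)(6/8)(2/8)(6/8) = 0.10547; P(data | bowl B) = (1/10)(1/10)(9/10)(1/10) = 0.0009; P(data | bowl C) = (3/8)(3/8)(5/8)(3/8) = 0.032959.
Multiplying each by its prior: 1/8 · 0.10547 = 0.013184, 3/8 · 0.0009 = 0.0003375, 1/2 · 0.032959 = 0.016479; with total 0.030001.
By Bayes' rule, P(bowl A | data) = (0.013184) / (0.030001) = 0.43944.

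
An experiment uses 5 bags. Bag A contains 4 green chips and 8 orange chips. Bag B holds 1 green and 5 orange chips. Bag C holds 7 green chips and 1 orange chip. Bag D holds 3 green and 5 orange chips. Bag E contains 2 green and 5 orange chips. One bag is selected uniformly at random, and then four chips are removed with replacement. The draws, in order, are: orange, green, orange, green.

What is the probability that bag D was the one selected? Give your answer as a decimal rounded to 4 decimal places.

Compute the likelihood of the observed sequence for each case: P(data | bag A) = (8/12)(4/12)(8/12)(4/12) = 0.049383; P(data | bag B) = (5/6)(1/6)(5/6)(1/6) = 0.01929; P(data | bag C) = (1/8)(7/8)(1/8)(7/8) = 0.011963; P(data | bag D) = (5/8)(3/8)(5/8)(3/8) = 0.054932; P(data | bag E) = (5/7)(2/7)(5/7)(2/7) = 0.041649.
The prior-weighted likelihoods are 1/5 · 0.049383 = 0.0098765, 1/5 · 0.01929 = 0.003858, 1/5 · 0.011963 = 0.0023926, 1/5 · 0.054932 = 0.010986, 1/5 · 0.041649 = 0.0083299; with total 0.035443.
By Bayes' rule, P(bag D | data) = (0.010986) / (0.035443) = 0.30997.

0.3100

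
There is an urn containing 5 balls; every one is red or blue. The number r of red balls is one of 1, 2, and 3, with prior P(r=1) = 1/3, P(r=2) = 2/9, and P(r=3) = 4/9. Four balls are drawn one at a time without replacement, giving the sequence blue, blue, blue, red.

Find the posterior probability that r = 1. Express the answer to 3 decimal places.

Compute the likelihood of the observed sequence for each case: P(data | r = 1) = (4/5)(3/4)(2/3)(1/2) = 1/5; P(data | r = 2) = (3/5)(2/4)(1/3)(2/2) = 1/10; P(data | r = 3) = (2/5)(1/4)(0/3) = 0.
The prior-weighted likelihoods are 1/3 · 1/5 = 1/15, 2/9 · 1/10 = 1/45, 4/9 · 0 = 0; with total 4/45.
Hence P(r = 1 | data) = (1/15) / (4/45) = 3/4.

0.750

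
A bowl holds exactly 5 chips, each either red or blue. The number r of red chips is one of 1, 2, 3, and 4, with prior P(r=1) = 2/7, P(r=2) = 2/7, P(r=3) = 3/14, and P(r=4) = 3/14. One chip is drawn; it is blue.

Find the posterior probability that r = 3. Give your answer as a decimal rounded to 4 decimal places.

Under each hypothesis, the probability of this draw is: P(data | r = 1) = (4/5) = 4/5; P(data | r = 2) = (3/5) = 3/5; P(data | r = 3) = (2/5) = 2/5; P(data | r = 4) = (1/5) = 1/5.
Weighting by the prior gives 2/7 · 4/5 = 8/35, 2/7 · 3/5 = 6/35, 3/14 · 2/5 = 3/35, 3/14 · 1/5 = 3/70; with total 37/70.
So P(r = 3 | data) = (3/35) / (37/70) = 6/37.

0.1622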